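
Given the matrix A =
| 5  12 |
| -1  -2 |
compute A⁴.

[[61, 180], [-15, -44]]

tr A = 3 and det A = 2, so the characteristic polynomial is λ² − (3)λ + (2) with roots 1 and 2.
Eigenvectors give P = [[-3, 4], [1, -1]] with P⁻¹ = [[1, 4], [1, 3]], and A = P·diag(1, 2)·P⁻¹.
Then A⁴ = P·diag(1, 16)·P⁻¹ = [[-3, 64], [1, -16]] · [[1, 4], [1, 3]] = [[61, 180], [-15, -44]].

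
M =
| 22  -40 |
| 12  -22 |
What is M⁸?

[[256, 0], [0, 256]]

tr M = 0 and det M = -4, so the characteristic polynomial is λ² − (0)λ + (-4) with roots 2 and -2.
Eigenvectors give P = [[2, -5], [1, -3]] with P⁻¹ = [[3, -5], [1, -2]], and M = P·diag(2, -2)·P⁻¹.
Then M⁸ = P·diag(256, 256)·P⁻¹ = [[512, -1280], [256, -768]] · [[3, -5], [1, -2]] = [[256, 0], [0, 256]].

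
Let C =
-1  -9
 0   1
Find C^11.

C² = I (check: tr C = 0 and det C = -1), so C^11 = C since 11 is odd.

[[-1, -9], [0, 1]]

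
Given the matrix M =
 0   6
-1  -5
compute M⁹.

[[37830, 115026], [-19171, -58025]]

tr M = -5 and det M = 6, so the characteristic polynomial is λ² − (-5)λ + (6) with roots -3 and -2.
Eigenvectors give P = [[-2, -3], [1, 1]] with P⁻¹ = [[1, 3], [-1, -2]], and M = P·diag(-3, -2)·P⁻¹.
Then M⁹ = P·diag(-19683, -512)·P⁻¹ = [[39366, 1536], [-19683, -512]] · [[1, 3], [-1, -2]] = [[37830, 115026], [-19171, -58025]].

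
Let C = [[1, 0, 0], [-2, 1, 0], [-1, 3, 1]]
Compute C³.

C = I + N where N = [[0, 0, 0], [-2, 0, 0], [-1, 3, 0]] is strictly lower-triangular, so N³ = 0.
(I + N)³ = I + 3·N + 3·N² = [[1, 0, 0], [-6, 1, 0], [-21, 9, 1]].

[[1, 0, 0], [-6, 1, 0], [-21, 9, 1]]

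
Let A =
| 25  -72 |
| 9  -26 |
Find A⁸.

tr A = -1 and det A = -2, so the characteristic polynomial is λ² − (-1)λ + (-2) with roots -2 and 1.
Eigenvectors give P = [[-8, 3], [-3, 1]] with P⁻¹ = [[1, -3], [3, -8]], and A = P·diag(-2, 1)·P⁻¹.
Then A⁸ = P·diag(256, 1)·P⁻¹ = [[-2048, 3], [-768, 1]] · [[1, -3], [3, -8]] = [[-2039, 6120], [-765, 2296]].

[[-2039, 6120], [-765, 2296]]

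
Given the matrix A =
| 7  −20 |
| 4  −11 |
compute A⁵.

[[967, −2420], [484, −1211]]

tr A = −4 and det A = 3, so the characteristic polynomial is λ² − (−4)λ + (3) with roots −1 and −3.
Eigenvectors give P = [[5, 2], [2, 1]] with P⁻¹ = [[1, −2], [−2, 5]], and A = P·diag(−1, −3)·P⁻¹.
Then A⁵ = P·diag(−1, −243)·P⁻¹ = [[−5, −486], [−2, −243]] · [[1, −2], [−2, 5]] = [[967, −2420], [484, −1211]].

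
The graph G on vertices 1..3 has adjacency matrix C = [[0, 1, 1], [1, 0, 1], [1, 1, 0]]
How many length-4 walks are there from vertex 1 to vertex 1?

The number of length-4 walks from vertex 1 to vertex 1 is entry (1,1) of C^4, where C is the adjacency matrix.
C^2 = [[2, 1, 1], [1, 2, 1], [1, 1, 2]]
C^3 = [[2, 3, 3], [3, 2, 3], [3, 3, 2]]
C^4 = [[6, 5, 5], [5, 6, 5], [5, 5, 6]]

6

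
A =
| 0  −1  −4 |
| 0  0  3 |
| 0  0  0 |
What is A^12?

A is strictly triangular, hence nilpotent: A^3 = 0, so A^12 = 0.

[[0, 0, 0], [0, 0, 0], [0, 0, 0]]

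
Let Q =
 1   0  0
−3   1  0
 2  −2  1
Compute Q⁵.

Q = I + N where N = [[0, 0, 0], [−3, 0, 0], [2, −2, 0]] is strictly lower-triangular, so N³ = 0.
(I + N)⁵ = I + 5·N + 10·N² = [[1, 0, 0], [−15, 1, 0], [70, −10, 1]].

[[1, 0, 0], [−15, 1, 0], [70, −10, 1]]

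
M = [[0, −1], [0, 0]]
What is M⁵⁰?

M is strictly triangular, hence nilpotent: M² = 0, so M⁵⁰ = 0.

[[0, 0], [0, 0]]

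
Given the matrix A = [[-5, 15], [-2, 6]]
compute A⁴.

A² = A (a projection; rank 1, trace 1), so A⁴ = A.

[[-5, 15], [-2, 6]]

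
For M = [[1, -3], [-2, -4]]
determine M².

[[7, 9], [6, 22]]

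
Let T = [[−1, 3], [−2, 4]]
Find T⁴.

[[−29, 45], [−30, 46]]

tr T = 3 and det T = 2, so the characteristic polynomial is λ² − (3)λ + (2) with roots 2 and 1.
Eigenvectors give P = [[−1, 3], [−1, 2]] with P⁻¹ = [[2, −3], [1, −1]], and T = P·diag(2, 1)·P⁻¹.
Then T⁴ = P·diag(16, 1)·P⁻¹ = [[−16, 3], [−16, 2]] · [[2, −3], [1, −1]] = [[−29, 45], [−30, 46]].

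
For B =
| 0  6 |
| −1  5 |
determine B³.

tr B = 5 and det B = 6, so the characteristic polynomial is λ² − (5)λ + (6) with roots 3 and 2.
Eigenvectors give P = [[2, −3], [1, −1]] with P⁻¹ = [[−1, 3], [−1, 2]], and B = P·diag(3, 2)·P⁻¹.
Then B³ = P·diag(27, 8)·P⁻¹ = [[54, −24], [27, −8]] · [[−1, 3], [−1, 2]] = [[−30, 114], [−19, 65]].

[[−30, 114], [−19, 65]]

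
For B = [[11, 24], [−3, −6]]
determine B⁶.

tr B = 5 and det B = 6, so the characteristic polynomial is λ² − (5)λ + (6) with roots 2 and 3.
Eigenvectors give P = [[−8, −3], [3, 1]] with P⁻¹ = [[1, 3], [−3, −8]], and B = P·diag(2, 3)·P⁻¹.
Then B⁶ = P·diag(64, 729)·P⁻¹ = [[−512, −2187], [192, 729]] · [[1, 3], [−3, −8]] = [[6049, 15960], [−1995, −5256]].

[[6049, 15960], [−1995, −5256]]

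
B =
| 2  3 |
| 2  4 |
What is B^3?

[[56, 102], [68, 124]]

B^2 = [[10, 18], [12, 22]]
B^3 = [[56, 102], [68, 124]]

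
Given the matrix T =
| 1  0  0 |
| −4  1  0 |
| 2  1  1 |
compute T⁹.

[[1, 0, 0], [−36, 1, 0], [−126, 9, 1]]

T = I + N where N = [[0, 0, 0], [−4, 0, 0], [2, 1, 0]] is strictly lower-triangular, so N³ = 0.
(I + N)⁹ = I + 9·N + 36·N² = [[1, 0, 0], [−36, 1, 0], [−126, 9, 1]].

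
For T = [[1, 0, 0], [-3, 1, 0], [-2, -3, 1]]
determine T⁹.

[[1, 0, 0], [-27, 1, 0], [306, -27, 1]]

T = I + N where N = [[0, 0, 0], [-3, 0, 0], [-2, -3, 0]] is strictly lower-triangular, so N³ = 0.
(I + N)⁹ = I + 9·N + 36·N² = [[1, 0, 0], [-27, 1, 0], [306, -27, 1]].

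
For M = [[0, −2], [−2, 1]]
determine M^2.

[[4, −2], [−2, 5]]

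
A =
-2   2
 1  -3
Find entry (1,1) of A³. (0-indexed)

-43

A² = [[6, -10], [-5, 11]]
A³ = [[-22, 42], [21, -43]]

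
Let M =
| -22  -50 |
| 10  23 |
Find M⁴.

[[-244, -650], [130, 341]]

tr M = 1 and det M = -6, so the characteristic polynomial is λ² − (1)λ + (-6) with roots 3 and -2.
Eigenvectors give P = [[-2, 5], [1, -2]] with P⁻¹ = [[2, 5], [1, 2]], and M = P·diag(3, -2)·P⁻¹.
Then M⁴ = P·diag(81, 16)·P⁻¹ = [[-162, 80], [81, -32]] · [[2, 5], [1, 2]] = [[-244, -650], [130, 341]].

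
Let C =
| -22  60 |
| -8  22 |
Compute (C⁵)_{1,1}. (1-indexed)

-352

tr C = 0 and det C = -4, so the characteristic polynomial is λ² − (0)λ + (-4) with roots -2 and 2.
Eigenvectors give P = [[3, 5], [1, 2]] with P⁻¹ = [[2, -5], [-1, 3]], and C = P·diag(-2, 2)·P⁻¹.
Then C⁵ = P·diag(-32, 32)·P⁻¹ = [[-96, 160], [-32, 64]] · [[2, -5], [-1, 3]] = [[-352, 960], [-128, 352]].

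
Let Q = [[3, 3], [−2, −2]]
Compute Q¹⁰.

[[3, 3], [−2, −2]]

Q² = Q (a projection; rank 1, trace 1), so Q¹⁰ = Q.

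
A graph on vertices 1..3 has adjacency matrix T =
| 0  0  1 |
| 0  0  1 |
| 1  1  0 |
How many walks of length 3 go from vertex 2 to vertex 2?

The number of length-3 walks from vertex 2 to vertex 2 is entry (2,2) of T³, where T is the adjacency matrix.
T² = [[1, 1, 0], [1, 1, 0], [0, 0, 2]]
T³ = [[0, 0, 2], [0, 0, 2], [2, 2, 0]]

0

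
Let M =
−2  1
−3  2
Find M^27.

M² = I (check: tr M = 0 and det M = −1), so M^27 = M since 27 is odd.

[[−2, 1], [−3, 2]]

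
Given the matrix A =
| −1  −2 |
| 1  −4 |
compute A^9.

tr A = −5 and det A = 6, so the characteristic polynomial is λ² − (−5)λ + (6) with roots −3 and −2.
Eigenvectors give P = [[1, 2], [1, 1]] with P⁻¹ = [[−1, 2], [1, −1]], and A = P·diag(−3, −2)·P⁻¹.
Then A^9 = P·diag(−19683, −512)·P⁻¹ = [[−19683, −1024], [−19683, −512]] · [[−1, 2], [1, −1]] = [[18659, −38342], [19171, −38854]].

[[18659, −38342], [19171, −38854]]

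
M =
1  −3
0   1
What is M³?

[[1, −9], [0, 1]]

M = I + N where N = [[0, −3], [0, 0]] is strictly upper-triangular, so N² = 0.
(I + N)³ = I + 3·N = [[1, −9], [0, 1]].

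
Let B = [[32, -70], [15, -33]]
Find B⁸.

[[-37574, 88270], [-18915, 44391]]

tr B = -1 and det B = -6, so the characteristic polynomial is λ² − (-1)λ + (-6) with roots -3 and 2.
Eigenvectors give P = [[-2, 7], [-1, 3]] with P⁻¹ = [[3, -7], [1, -2]], and B = P·diag(-3, 2)·P⁻¹.
Then B⁸ = P·diag(6561, 256)·P⁻¹ = [[-13122, 1792], [-6561, 768]] · [[3, -7], [1, -2]] = [[-37574, 88270], [-18915, 44391]].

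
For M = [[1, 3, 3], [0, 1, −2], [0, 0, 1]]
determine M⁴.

M = I + N where N = [[0, 3, 3], [0, 0, −2], [0, 0, 0]] is strictly upper-triangular, so N³ = 0.
(I + N)⁴ = I + 4·N + 6·N² = [[1, 12, −24], [0, 1, −8], [0, 0, 1]].

[[1, 12, −24], [0, 1, −8], [0, 0, 1]]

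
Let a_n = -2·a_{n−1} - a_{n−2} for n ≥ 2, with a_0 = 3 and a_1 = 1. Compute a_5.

With companion matrix C = [[-2, -1], [1, 0]], [a_n, a_{n−1}]ᵀ = C·[a_{n−1}, a_{n−2}]ᵀ, so [a_5, a_4]ᵀ = C⁴·[a_1, a_0]ᵀ.
C⁴ = [[5, 4], [-4, -3]], giving [a_5, a_4]ᵀ = [[17], [-13]].

17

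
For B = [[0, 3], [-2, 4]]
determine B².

[[-6, 12], [-8, 10]]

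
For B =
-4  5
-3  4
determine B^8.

[[1, 0], [0, 1]]

B² = I (check: tr B = 0 and det B = -1), so B^8 = I since 8 is even.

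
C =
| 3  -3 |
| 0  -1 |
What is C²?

[[9, -6], [0, 1]]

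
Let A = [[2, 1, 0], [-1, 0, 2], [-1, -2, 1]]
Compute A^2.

[[3, 2, 2], [-4, -5, 2], [-1, -3, -3]]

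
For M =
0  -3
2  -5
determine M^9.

[[37830, -57513], [38342, -58025]]

tr M = -5 and det M = 6, so the characteristic polynomial is λ² − (-5)λ + (6) with roots -3 and -2.
Eigenvectors give P = [[1, -3], [1, -2]] with P⁻¹ = [[-2, 3], [-1, 1]], and M = P·diag(-3, -2)·P⁻¹.
Then M^9 = P·diag(-19683, -512)·P⁻¹ = [[-19683, 1536], [-19683, 1024]] · [[-2, 3], [-1, 1]] = [[37830, -57513], [38342, -58025]].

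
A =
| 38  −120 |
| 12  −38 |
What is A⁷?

[[2432, −7680], [768, −2432]]

tr A = 0 and det A = −4, so the characteristic polynomial is λ² − (0)λ + (−4) with roots −2 and 2.
Eigenvectors give P = [[3, 10], [1, 3]] with P⁻¹ = [[−3, 10], [1, −3]], and A = P·diag(−2, 2)·P⁻¹.
Then A⁷ = P·diag(−128, 128)·P⁻¹ = [[−384, 1280], [−128, 384]] · [[−3, 10], [1, −3]] = [[2432, −7680], [768, −2432]].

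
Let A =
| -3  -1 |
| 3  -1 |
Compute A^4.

A^2 = [[6, 4], [-12, -2]]
A^3 = [[-6, -10], [30, 14]]
A^4 = [[-12, 16], [-48, -44]]

[[-12, 16], [-48, -44]]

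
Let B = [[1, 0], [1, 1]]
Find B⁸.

[[1, 0], [8, 1]]

B = I + N where N = [[0, 0], [1, 0]] is strictly lower-triangular, so N² = 0.
(I + N)⁸ = I + 8·N = [[1, 0], [8, 1]].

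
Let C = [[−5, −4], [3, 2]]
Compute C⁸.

tr C = −3 and det C = 2, so the characteristic polynomial is λ² − (−3)λ + (2) with roots −1 and −2.
Eigenvectors give P = [[1, 4], [−1, −3]] with P⁻¹ = [[−3, −4], [1, 1]], and C = P·diag(−1, −2)·P⁻¹.
Then C⁸ = P·diag(1, 256)·P⁻¹ = [[1, 1024], [−1, −768]] · [[−3, −4], [1, 1]] = [[1021, 1020], [−765, −764]].

[[1021, 1020], [−765, −764]]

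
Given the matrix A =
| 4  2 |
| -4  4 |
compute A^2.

[[8, 16], [-32, 8]]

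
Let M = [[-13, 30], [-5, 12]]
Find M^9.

[[-60073, 121170], [-20195, 40902]]

tr M = -1 and det M = -6, so the characteristic polynomial is λ² − (-1)λ + (-6) with roots -3 and 2.
Eigenvectors give P = [[-3, 2], [-1, 1]] with P⁻¹ = [[-1, 2], [-1, 3]], and M = P·diag(-3, 2)·P⁻¹.
Then M^9 = P·diag(-19683, 512)·P⁻¹ = [[59049, 1024], [19683, 512]] · [[-1, 2], [-1, 3]] = [[-60073, 121170], [-20195, 40902]].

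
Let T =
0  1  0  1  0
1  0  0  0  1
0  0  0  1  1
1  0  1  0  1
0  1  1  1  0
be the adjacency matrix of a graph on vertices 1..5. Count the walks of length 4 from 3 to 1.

The number of length-4 walks from vertex 3 to vertex 1 is entry (3,1) of T⁴, where T is the adjacency matrix.
T² = [[2, 0, 1, 0, 2], [0, 2, 1, 2, 0], [1, 1, 2, 1, 1], [0, 2, 1, 3, 1], [2, 0, 1, 1, 3]]
T³ = [[0, 4, 2, 5, 1], [4, 0, 2, 1, 5], [2, 2, 2, 4, 4], [5, 1, 4, 2, 6], [1, 5, 4, 6, 2]]
T⁴ = [[9, 1, 6, 3, 11], [1, 9, 6, 11, 3], [6, 6, 8, 8, 8], [3, 11, 8, 15, 7], [11, 3, 8, 7, 15]]

6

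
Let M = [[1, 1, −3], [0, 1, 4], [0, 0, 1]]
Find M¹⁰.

[[1, 10, 150], [0, 1, 40], [0, 0, 1]]

M = I + N where N = [[0, 1, −3], [0, 0, 4], [0, 0, 0]] is strictly upper-triangular, so N³ = 0.
(I + N)¹⁰ = I + 10·N + 45·N² = [[1, 10, 150], [0, 1, 40], [0, 0, 1]].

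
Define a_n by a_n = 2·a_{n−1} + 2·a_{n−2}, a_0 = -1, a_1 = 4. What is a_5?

With companion matrix M = [[2, 2], [1, 0]], [a_n, a_{n−1}]ᵀ = M·[a_{n−1}, a_{n−2}]ᵀ, so [a_5, a_4]ᵀ = M⁴·[a_1, a_0]ᵀ.
M⁴ = [[44, 32], [16, 12]], giving [a_5, a_4]ᵀ = [[144], [52]].

144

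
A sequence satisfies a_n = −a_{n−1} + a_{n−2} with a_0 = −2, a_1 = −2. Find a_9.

−26

With companion matrix Q = [[−1, 1], [1, 0]], [a_n, a_{n−1}]ᵀ = Q·[a_{n−1}, a_{n−2}]ᵀ, so [a_9, a_8]ᵀ = Q⁸·[a_1, a_0]ᵀ.
Q⁸ = [[34, −21], [−21, 13]], giving [a_9, a_8]ᵀ = [[−26], [16]].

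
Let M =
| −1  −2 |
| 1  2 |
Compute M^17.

[[−1, −2], [1, 2]]

M² = M (a projection; rank 1, trace 1), so M^17 = M.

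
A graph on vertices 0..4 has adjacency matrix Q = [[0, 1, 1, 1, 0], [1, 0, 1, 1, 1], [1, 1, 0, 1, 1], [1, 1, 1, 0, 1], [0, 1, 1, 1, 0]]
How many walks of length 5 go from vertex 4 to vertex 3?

124

The number of length-5 walks from vertex 4 to vertex 3 is entry (4,3) of Q⁵, where Q is the adjacency matrix.
Q² = [[3, 2, 2, 2, 3], [2, 4, 3, 3, 2], [2, 3, 4, 3, 2], [2, 3, 3, 4, 2], [3, 2, 2, 2, 3]]
Q³ = [[6, 10, 10, 10, 6], [10, 10, 11, 11, 10], [10, 11, 10, 11, 10], [10, 11, 11, 10, 10], [6, 10, 10, 10, 6]]
Q⁴ = [[30, 32, 32, 32, 30], [32, 42, 41, 41, 32], [32, 41, 42, 41, 32], [32, 41, 41, 42, 32], [30, 32, 32, 32, 30]]
Q⁵ = [[96, 124, 124, 124, 96], [124, 146, 147, 147, 124], [124, 147, 146, 147, 124], [124, 147, 147, 146, 124], [96, 124, 124, 124, 96]]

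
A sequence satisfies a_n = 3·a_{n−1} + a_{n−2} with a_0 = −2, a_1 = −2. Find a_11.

−368636

With companion matrix Q = [[3, 1], [1, 0]], [a_n, a_{n−1}]ᵀ = Q·[a_{n−1}, a_{n−2}]ᵀ, so [a_11, a_10]ᵀ = Q^10·[a_1, a_0]ᵀ.
Q^10 = [[141481, 42837], [42837, 12970]], giving [a_11, a_10]ᵀ = [[−368636], [−111614]].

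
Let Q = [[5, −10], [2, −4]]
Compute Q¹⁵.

[[5, −10], [2, −4]]

Q² = Q (a projection; rank 1, trace 1), so Q¹⁵ = Q.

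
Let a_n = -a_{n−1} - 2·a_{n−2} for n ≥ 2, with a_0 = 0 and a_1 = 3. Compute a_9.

-51

With companion matrix C = [[-1, -2], [1, 0]], [a_n, a_{n−1}]ᵀ = C·[a_{n−1}, a_{n−2}]ᵀ, so [a_9, a_8]ᵀ = C⁸·[a_1, a_0]ᵀ.
C⁸ = [[-17, -6], [3, -14]], giving [a_9, a_8]ᵀ = [[-51], [9]].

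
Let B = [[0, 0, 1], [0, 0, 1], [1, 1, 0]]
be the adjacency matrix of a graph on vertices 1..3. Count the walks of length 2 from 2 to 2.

The number of length-2 walks from vertex 2 to vertex 2 is entry (2,2) of B^2, where B is the adjacency matrix.
B^2 = [[1, 1, 0], [1, 1, 0], [0, 0, 2]]

1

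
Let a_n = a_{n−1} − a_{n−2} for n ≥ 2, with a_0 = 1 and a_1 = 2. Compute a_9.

With companion matrix Q = [[1, −1], [1, 0]], [a_n, a_{n−1}]ᵀ = Q·[a_{n−1}, a_{n−2}]ᵀ, so [a_9, a_8]ᵀ = Q⁸·[a_1, a_0]ᵀ.
Q⁸ = [[0, −1], [1, −1]], giving [a_9, a_8]ᵀ = [[−1], [1]].

−1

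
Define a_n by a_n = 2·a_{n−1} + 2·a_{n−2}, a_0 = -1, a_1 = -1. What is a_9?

-4240

With companion matrix B = [[2, 2], [1, 0]], [a_n, a_{n−1}]ᵀ = B·[a_{n−1}, a_{n−2}]ᵀ, so [a_9, a_8]ᵀ = B^8·[a_1, a_0]ᵀ.
B^8 = [[2448, 1792], [896, 656]], giving [a_9, a_8]ᵀ = [[-4240], [-1552]].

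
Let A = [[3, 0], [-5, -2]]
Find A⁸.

[[6561, 0], [-6305, 256]]

tr A = 1 and det A = -6, so the characteristic polynomial is λ² − (1)λ + (-6) with roots -2 and 3.
Eigenvectors give P = [[0, 1], [-1, -1]] with P⁻¹ = [[-1, -1], [1, 0]], and A = P·diag(-2, 3)·P⁻¹.
Then A⁸ = P·diag(256, 6561)·P⁻¹ = [[0, 6561], [-256, -6561]] · [[-1, -1], [1, 0]] = [[6561, 0], [-6305, 256]].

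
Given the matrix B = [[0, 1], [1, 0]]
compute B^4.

B² = I (check: tr B = 0 and det B = -1), so B^4 = I since 4 is even.

[[1, 0], [0, 1]]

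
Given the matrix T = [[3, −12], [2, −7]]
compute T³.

tr T = −4 and det T = 3, so the characteristic polynomial is λ² − (−4)λ + (3) with roots −1 and −3.
Eigenvectors give P = [[3, −2], [1, −1]] with P⁻¹ = [[1, −2], [1, −3]], and T = P·diag(−1, −3)·P⁻¹.
Then T³ = P·diag(−1, −27)·P⁻¹ = [[−3, 54], [−1, 27]] · [[1, −2], [1, −3]] = [[51, −156], [26, −79]].

[[51, −156], [26, −79]]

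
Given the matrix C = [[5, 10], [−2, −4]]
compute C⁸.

C² = C (a projection; rank 1, trace 1), so C⁸ = C.

[[5, 10], [−2, −4]]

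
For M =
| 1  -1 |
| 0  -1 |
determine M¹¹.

M² = I (check: tr M = 0 and det M = -1), so M¹¹ = M since 11 is odd.

[[1, -1], [0, -1]]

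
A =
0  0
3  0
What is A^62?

A is strictly triangular, hence nilpotent: A^2 = 0, so A^62 = 0.

[[0, 0], [0, 0]]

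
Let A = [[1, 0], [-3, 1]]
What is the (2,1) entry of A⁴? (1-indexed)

-12

A = I + N where N = [[0, 0], [-3, 0]] is strictly lower-triangular, so N² = 0.
(I + N)⁴ = I + 4·N = [[1, 0], [-12, 1]].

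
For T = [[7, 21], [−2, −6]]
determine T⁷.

T² = T (a projection; rank 1, trace 1), so T⁷ = T.

[[7, 21], [−2, −6]]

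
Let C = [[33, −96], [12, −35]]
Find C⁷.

[[17505, −52512], [6564, −19691]]

tr C = −2 and det C = −3, so the characteristic polynomial is λ² − (−2)λ + (−3) with roots −3 and 1.
Eigenvectors give P = [[−8, 3], [−3, 1]] with P⁻¹ = [[1, −3], [3, −8]], and C = P·diag(−3, 1)·P⁻¹.
Then C⁷ = P·diag(−2187, 1)·P⁻¹ = [[17496, 3], [6561, 1]] · [[1, −3], [3, −8]] = [[17505, −52512], [6564, −19691]].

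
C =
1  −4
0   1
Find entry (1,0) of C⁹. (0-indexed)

C = I + N where N = [[0, −4], [0, 0]] is strictly upper-triangular, so N² = 0.
(I + N)⁹ = I + 9·N = [[1, −36], [0, 1]].

0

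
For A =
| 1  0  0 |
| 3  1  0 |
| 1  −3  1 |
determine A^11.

[[1, 0, 0], [33, 1, 0], [−484, −33, 1]]

A = I + N where N = [[0, 0, 0], [3, 0, 0], [1, −3, 0]] is strictly lower-triangular, so N^3 = 0.
(I + N)^11 = I + 11·N + 55·N^2 = [[1, 0, 0], [33, 1, 0], [−484, −33, 1]].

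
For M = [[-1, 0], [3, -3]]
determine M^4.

M^2 = [[1, 0], [-12, 9]]
M^3 = [[-1, 0], [39, -27]]
M^4 = [[1, 0], [-120, 81]]

[[1, 0], [-120, 81]]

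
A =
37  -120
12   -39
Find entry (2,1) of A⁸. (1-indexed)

-19680

tr A = -2 and det A = -3, so the characteristic polynomial is λ² − (-2)λ + (-3) with roots -3 and 1.
Eigenvectors give P = [[3, 10], [1, 3]] with P⁻¹ = [[-3, 10], [1, -3]], and A = P·diag(-3, 1)·P⁻¹.
Then A⁸ = P·diag(6561, 1)·P⁻¹ = [[19683, 10], [6561, 3]] · [[-3, 10], [1, -3]] = [[-59039, 196800], [-19680, 65601]].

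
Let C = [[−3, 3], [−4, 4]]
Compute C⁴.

C² = [[−3, 3], [−4, 4]]
C³ = [[−3, 3], [−4, 4]]
C⁴ = [[−3, 3], [−4, 4]]

[[−3, 3], [−4, 4]]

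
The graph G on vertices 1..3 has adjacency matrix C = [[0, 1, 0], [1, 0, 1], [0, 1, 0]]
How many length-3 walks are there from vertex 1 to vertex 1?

The number of length-3 walks from vertex 1 to vertex 1 is entry (1,1) of C³, where C is the adjacency matrix.
C² = [[1, 0, 1], [0, 2, 0], [1, 0, 1]]
C³ = [[0, 2, 0], [2, 0, 2], [0, 2, 0]]

0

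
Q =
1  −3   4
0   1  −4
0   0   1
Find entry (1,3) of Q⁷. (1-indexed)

280

Q = I + N where N = [[0, −3, 4], [0, 0, −4], [0, 0, 0]] is strictly upper-triangular, so N³ = 0.
(I + N)⁷ = I + 7·N + 21·N² = [[1, −21, 280], [0, 1, −28], [0, 0, 1]].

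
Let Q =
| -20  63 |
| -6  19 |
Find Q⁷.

[[-902, 2709], [-258, 775]]

tr Q = -1 and det Q = -2, so the characteristic polynomial is λ² − (-1)λ + (-2) with roots 1 and -2.
Eigenvectors give P = [[-3, 7], [-1, 2]] with P⁻¹ = [[2, -7], [1, -3]], and Q = P·diag(1, -2)·P⁻¹.
Then Q⁷ = P·diag(1, -128)·P⁻¹ = [[-3, -896], [-1, -256]] · [[2, -7], [1, -3]] = [[-902, 2709], [-258, 775]].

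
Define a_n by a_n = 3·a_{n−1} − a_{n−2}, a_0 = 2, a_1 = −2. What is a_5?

−152

With companion matrix C = [[3, −1], [1, 0]], [a_n, a_{n−1}]ᵀ = C·[a_{n−1}, a_{n−2}]ᵀ, so [a_5, a_4]ᵀ = C⁴·[a_1, a_0]ᵀ.
C⁴ = [[55, −21], [21, −8]], giving [a_5, a_4]ᵀ = [[−152], [−58]].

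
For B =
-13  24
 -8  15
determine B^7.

tr B = 2 and det B = -3, so the characteristic polynomial is λ² − (2)λ + (-3) with roots 3 and -1.
Eigenvectors give P = [[-3, 2], [-2, 1]] with P⁻¹ = [[1, -2], [2, -3]], and B = P·diag(3, -1)·P⁻¹.
Then B^7 = P·diag(2187, -1)·P⁻¹ = [[-6561, -2], [-4374, -1]] · [[1, -2], [2, -3]] = [[-6565, 13128], [-4376, 8751]].

[[-6565, 13128], [-4376, 8751]]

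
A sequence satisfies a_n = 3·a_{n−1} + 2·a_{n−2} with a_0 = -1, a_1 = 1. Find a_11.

With companion matrix Q = [[3, 2], [1, 0]], [a_n, a_{n−1}]ᵀ = Q·[a_{n−1}, a_{n−2}]ᵀ, so [a_11, a_10]ᵀ = Q^10·[a_1, a_0]ᵀ.
Q^10 = [[283667, 159294], [79647, 44726]], giving [a_11, a_10]ᵀ = [[124373], [34921]].

124373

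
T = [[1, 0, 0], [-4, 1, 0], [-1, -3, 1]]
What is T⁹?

[[1, 0, 0], [-36, 1, 0], [423, -27, 1]]

T = I + N where N = [[0, 0, 0], [-4, 0, 0], [-1, -3, 0]] is strictly lower-triangular, so N³ = 0.
(I + N)⁹ = I + 9·N + 36·N² = [[1, 0, 0], [-36, 1, 0], [423, -27, 1]].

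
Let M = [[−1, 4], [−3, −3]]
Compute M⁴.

[[−71, 224], [−168, −183]]

M² = [[−11, −16], [12, −3]]
M³ = [[59, 4], [−3, 57]]
M⁴ = [[−71, 224], [−168, −183]]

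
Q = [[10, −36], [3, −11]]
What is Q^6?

[[−188, 756], [−63, 253]]

tr Q = −1 and det Q = −2, so the characteristic polynomial is λ² − (−1)λ + (−2) with roots 1 and −2.
Eigenvectors give P = [[4, 3], [1, 1]] with P⁻¹ = [[1, −3], [−1, 4]], and Q = P·diag(1, −2)·P⁻¹.
Then Q^6 = P·diag(1, 64)·P⁻¹ = [[4, 192], [1, 64]] · [[1, −3], [−1, 4]] = [[−188, 756], [−63, 253]].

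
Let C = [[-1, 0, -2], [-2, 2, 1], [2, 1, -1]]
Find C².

[[-3, -2, 4], [0, 5, 5], [-6, 1, -2]]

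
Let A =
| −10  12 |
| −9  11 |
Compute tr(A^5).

31

tr A = 1 and det A = −2, so the characteristic polynomial is λ² − (1)λ + (−2) with roots −1 and 2.
Eigenvectors give P = [[4, 1], [3, 1]] with P⁻¹ = [[1, −1], [−3, 4]], and A = P·diag(−1, 2)·P⁻¹.
Then A^5 = P·diag(−1, 32)·P⁻¹ = [[−4, 32], [−3, 32]] · [[1, −1], [−3, 4]] = [[−100, 132], [−99, 131]].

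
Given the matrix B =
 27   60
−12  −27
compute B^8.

tr B = 0 and det B = −9, so the characteristic polynomial is λ² − (0)λ + (−9) with roots 3 and −3.
Eigenvectors give P = [[5, −2], [−2, 1]] with P⁻¹ = [[1, 2], [2, 5]], and B = P·diag(3, −3)·P⁻¹.
Then B^8 = P·diag(6561, 6561)·P⁻¹ = [[32805, −13122], [−13122, 6561]] · [[1, 2], [2, 5]] = [[6561, 0], [0, 6561]].

[[6561, 0], [0, 6561]]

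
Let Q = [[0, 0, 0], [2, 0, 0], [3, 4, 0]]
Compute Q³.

[[0, 0, 0], [0, 0, 0], [0, 0, 0]]

Q is strictly triangular, hence nilpotent: Q³ = 0, so Q³ = 0.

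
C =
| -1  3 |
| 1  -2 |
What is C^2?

[[4, -9], [-3, 7]]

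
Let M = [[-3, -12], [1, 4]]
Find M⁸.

[[-3, -12], [1, 4]]

M² = M (a projection; rank 1, trace 1), so M⁸ = M.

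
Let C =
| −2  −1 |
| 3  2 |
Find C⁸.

C² = I (check: tr C = 0 and det C = −1), so C⁸ = I since 8 is even.

[[1, 0], [0, 1]]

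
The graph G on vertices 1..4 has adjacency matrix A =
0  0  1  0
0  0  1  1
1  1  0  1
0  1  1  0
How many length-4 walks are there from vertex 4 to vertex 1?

The number of length-4 walks from vertex 4 to vertex 1 is entry (4,1) of A⁴, where A is the adjacency matrix.
A² = [[1, 1, 0, 1], [1, 2, 1, 1], [0, 1, 3, 1], [1, 1, 1, 2]]
A³ = [[0, 1, 3, 1], [1, 2, 4, 3], [3, 4, 2, 4], [1, 3, 4, 2]]
A⁴ = [[3, 4, 2, 4], [4, 7, 6, 6], [2, 6, 11, 6], [4, 6, 6, 7]]

4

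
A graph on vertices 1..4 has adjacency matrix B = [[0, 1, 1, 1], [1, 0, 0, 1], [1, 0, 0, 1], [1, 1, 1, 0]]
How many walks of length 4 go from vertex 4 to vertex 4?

15

The number of length-4 walks from vertex 4 to vertex 4 is entry (4,4) of B⁴, where B is the adjacency matrix.
B² = [[3, 1, 1, 2], [1, 2, 2, 1], [1, 2, 2, 1], [2, 1, 1, 3]]
B³ = [[4, 5, 5, 5], [5, 2, 2, 5], [5, 2, 2, 5], [5, 5, 5, 4]]
B⁴ = [[15, 9, 9, 14], [9, 10, 10, 9], [9, 10, 10, 9], [14, 9, 9, 15]]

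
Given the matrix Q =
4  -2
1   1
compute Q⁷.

[[4246, -4118], [2059, -1931]]

tr Q = 5 and det Q = 6, so the characteristic polynomial is λ² − (5)λ + (6) with roots 2 and 3.
Eigenvectors give P = [[1, -2], [1, -1]] with P⁻¹ = [[-1, 2], [-1, 1]], and Q = P·diag(2, 3)·P⁻¹.
Then Q⁷ = P·diag(128, 2187)·P⁻¹ = [[128, -4374], [128, -2187]] · [[-1, 2], [-1, 1]] = [[4246, -4118], [2059, -1931]].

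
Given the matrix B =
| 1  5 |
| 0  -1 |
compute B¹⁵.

[[1, 5], [0, -1]]

B² = I (check: tr B = 0 and det B = -1), so B¹⁵ = B since 15 is odd.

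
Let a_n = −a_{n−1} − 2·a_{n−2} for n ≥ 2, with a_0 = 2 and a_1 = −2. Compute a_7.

6

With companion matrix B = [[−1, −2], [1, 0]], [a_n, a_{n−1}]ᵀ = B·[a_{n−1}, a_{n−2}]ᵀ, so [a_7, a_6]ᵀ = B^6·[a_1, a_0]ᵀ.
B^6 = [[7, 10], [−5, 2]], giving [a_7, a_6]ᵀ = [[6], [14]].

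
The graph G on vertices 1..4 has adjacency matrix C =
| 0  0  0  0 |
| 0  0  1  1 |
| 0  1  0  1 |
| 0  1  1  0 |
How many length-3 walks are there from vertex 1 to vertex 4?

The number of length-3 walks from vertex 1 to vertex 4 is entry (1,4) of C³, where C is the adjacency matrix.
C² = [[0, 0, 0, 0], [0, 2, 1, 1], [0, 1, 2, 1], [0, 1, 1, 2]]
C³ = [[0, 0, 0, 0], [0, 2, 3, 3], [0, 3, 2, 3], [0, 3, 3, 2]]

0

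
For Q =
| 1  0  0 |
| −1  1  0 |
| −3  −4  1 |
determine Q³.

Q = I + N where N = [[0, 0, 0], [−1, 0, 0], [−3, −4, 0]] is strictly lower-triangular, so N³ = 0.
(I + N)³ = I + 3·N + 3·N² = [[1, 0, 0], [−3, 1, 0], [3, −12, 1]].

[[1, 0, 0], [−3, 1, 0], [3, −12, 1]]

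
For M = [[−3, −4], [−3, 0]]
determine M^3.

M^2 = [[21, 12], [9, 12]]
M^3 = [[−99, −84], [−63, −36]]

[[−99, −84], [−63, −36]]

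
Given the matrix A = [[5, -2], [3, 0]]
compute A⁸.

[[19171, -12610], [18915, -12354]]

tr A = 5 and det A = 6, so the characteristic polynomial is λ² − (5)λ + (6) with roots 2 and 3.
Eigenvectors give P = [[-2, 1], [-3, 1]] with P⁻¹ = [[1, -1], [3, -2]], and A = P·diag(2, 3)·P⁻¹.
Then A⁸ = P·diag(256, 6561)·P⁻¹ = [[-512, 6561], [-768, 6561]] · [[1, -1], [3, -2]] = [[19171, -12610], [18915, -12354]].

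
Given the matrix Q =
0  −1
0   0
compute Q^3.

Q is strictly triangular, hence nilpotent: Q^2 = 0, so Q^3 = 0.

[[0, 0], [0, 0]]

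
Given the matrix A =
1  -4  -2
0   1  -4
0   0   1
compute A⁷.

A = I + N where N = [[0, -4, -2], [0, 0, -4], [0, 0, 0]] is strictly upper-triangular, so N³ = 0.
(I + N)⁷ = I + 7·N + 21·N² = [[1, -28, 322], [0, 1, -28], [0, 0, 1]].

[[1, -28, 322], [0, 1, -28], [0, 0, 1]]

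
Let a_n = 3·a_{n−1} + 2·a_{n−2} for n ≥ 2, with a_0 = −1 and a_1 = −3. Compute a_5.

−495

With companion matrix C = [[3, 2], [1, 0]], [a_n, a_{n−1}]ᵀ = C·[a_{n−1}, a_{n−2}]ᵀ, so [a_5, a_4]ᵀ = C^4·[a_1, a_0]ᵀ.
C^4 = [[139, 78], [39, 22]], giving [a_5, a_4]ᵀ = [[−495], [−139]].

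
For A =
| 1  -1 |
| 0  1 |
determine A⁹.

[[1, -9], [0, 1]]

A = I + N where N = [[0, -1], [0, 0]] is strictly upper-triangular, so N² = 0.
(I + N)⁹ = I + 9·N = [[1, -9], [0, 1]].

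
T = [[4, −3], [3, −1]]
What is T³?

[[1, −12], [12, −19]]

T² = [[7, −9], [9, −8]]
T³ = [[1, −12], [12, −19]]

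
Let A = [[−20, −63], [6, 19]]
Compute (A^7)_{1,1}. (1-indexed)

tr A = −1 and det A = −2, so the characteristic polynomial is λ² − (−1)λ + (−2) with roots −2 and 1.
Eigenvectors give P = [[7, −3], [−2, 1]] with P⁻¹ = [[1, 3], [2, 7]], and A = P·diag(−2, 1)·P⁻¹.
Then A^7 = P·diag(−128, 1)·P⁻¹ = [[−896, −3], [256, 1]] · [[1, 3], [2, 7]] = [[−902, −2709], [258, 775]].

−902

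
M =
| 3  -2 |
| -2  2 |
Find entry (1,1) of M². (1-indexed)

13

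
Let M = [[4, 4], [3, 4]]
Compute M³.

M² = [[28, 32], [24, 28]]
M³ = [[208, 240], [180, 208]]

[[208, 240], [180, 208]]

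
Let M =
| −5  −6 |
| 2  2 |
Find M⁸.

tr M = −3 and det M = 2, so the characteristic polynomial is λ² − (−3)λ + (2) with roots −1 and −2.
Eigenvectors give P = [[−3, −2], [2, 1]] with P⁻¹ = [[1, 2], [−2, −3]], and M = P·diag(−1, −2)·P⁻¹.
Then M⁸ = P·diag(1, 256)·P⁻¹ = [[−3, −512], [2, 256]] · [[1, 2], [−2, −3]] = [[1021, 1530], [−510, −764]].

[[1021, 1530], [−510, −764]]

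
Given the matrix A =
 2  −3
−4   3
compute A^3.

[[92, −93], [−124, 123]]

A^2 = [[16, −15], [−20, 21]]
A^3 = [[92, −93], [−124, 123]]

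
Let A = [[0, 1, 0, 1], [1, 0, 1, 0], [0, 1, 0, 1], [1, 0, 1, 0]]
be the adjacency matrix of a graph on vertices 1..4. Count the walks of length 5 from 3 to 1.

The number of length-5 walks from vertex 3 to vertex 1 is entry (3,1) of A⁵, where A is the adjacency matrix.
A² = [[2, 0, 2, 0], [0, 2, 0, 2], [2, 0, 2, 0], [0, 2, 0, 2]]
A³ = [[0, 4, 0, 4], [4, 0, 4, 0], [0, 4, 0, 4], [4, 0, 4, 0]]
A⁴ = [[8, 0, 8, 0], [0, 8, 0, 8], [8, 0, 8, 0], [0, 8, 0, 8]]
A⁵ = [[0, 16, 0, 16], [16, 0, 16, 0], [0, 16, 0, 16], [16, 0, 16, 0]]

0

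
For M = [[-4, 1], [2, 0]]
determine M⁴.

[[356, -80], [-160, 36]]

M² = [[18, -4], [-8, 2]]
M³ = [[-80, 18], [36, -8]]
M⁴ = [[356, -80], [-160, 36]]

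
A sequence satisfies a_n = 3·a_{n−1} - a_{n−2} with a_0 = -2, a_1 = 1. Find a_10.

11933

With companion matrix T = [[3, -1], [1, 0]], [a_n, a_{n−1}]ᵀ = T·[a_{n−1}, a_{n−2}]ᵀ, so [a_10, a_9]ᵀ = T⁹·[a_1, a_0]ᵀ.
T⁹ = [[6765, -2584], [2584, -987]], giving [a_10, a_9]ᵀ = [[11933], [4558]].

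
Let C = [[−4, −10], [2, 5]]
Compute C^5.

C² = C (a projection; rank 1, trace 1), so C^5 = C.

[[−4, −10], [2, 5]]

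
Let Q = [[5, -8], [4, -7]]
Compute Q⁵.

tr Q = -2 and det Q = -3, so the characteristic polynomial is λ² − (-2)λ + (-3) with roots 1 and -3.
Eigenvectors give P = [[2, 1], [1, 1]] with P⁻¹ = [[1, -1], [-1, 2]], and Q = P·diag(1, -3)·P⁻¹.
Then Q⁵ = P·diag(1, -243)·P⁻¹ = [[2, -243], [1, -243]] · [[1, -1], [-1, 2]] = [[245, -488], [244, -487]].

[[245, -488], [244, -487]]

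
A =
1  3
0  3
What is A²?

[[1, 12], [0, 9]]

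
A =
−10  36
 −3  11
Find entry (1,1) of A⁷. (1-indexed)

tr A = 1 and det A = −2, so the characteristic polynomial is λ² − (1)λ + (−2) with roots −1 and 2.
Eigenvectors give P = [[4, 3], [1, 1]] with P⁻¹ = [[1, −3], [−1, 4]], and A = P·diag(−1, 2)·P⁻¹.
Then A⁷ = P·diag(−1, 128)·P⁻¹ = [[−4, 384], [−1, 128]] · [[1, −3], [−1, 4]] = [[−388, 1548], [−129, 515]].

−388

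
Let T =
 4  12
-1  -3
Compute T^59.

T² = T (a projection; rank 1, trace 1), so T^59 = T.

[[4, 12], [-1, -3]]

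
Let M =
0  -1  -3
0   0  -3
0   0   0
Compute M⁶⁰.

[[0, 0, 0], [0, 0, 0], [0, 0, 0]]

M is strictly triangular, hence nilpotent: M³ = 0, so M⁶⁰ = 0.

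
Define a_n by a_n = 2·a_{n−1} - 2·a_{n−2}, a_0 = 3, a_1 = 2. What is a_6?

8

With companion matrix T = [[2, -2], [1, 0]], [a_n, a_{n−1}]ᵀ = T·[a_{n−1}, a_{n−2}]ᵀ, so [a_6, a_5]ᵀ = T⁵·[a_1, a_0]ᵀ.
T⁵ = [[-8, 8], [-4, 0]], giving [a_6, a_5]ᵀ = [[8], [-8]].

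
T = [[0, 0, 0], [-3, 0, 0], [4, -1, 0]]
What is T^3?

T is strictly triangular, hence nilpotent: T^3 = 0, so T^3 = 0.

[[0, 0, 0], [0, 0, 0], [0, 0, 0]]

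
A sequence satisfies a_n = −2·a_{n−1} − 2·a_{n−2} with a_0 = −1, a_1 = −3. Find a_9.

With companion matrix T = [[−2, −2], [1, 0]], [a_n, a_{n−1}]ᵀ = T·[a_{n−1}, a_{n−2}]ᵀ, so [a_9, a_8]ᵀ = T⁸·[a_1, a_0]ᵀ.
T⁸ = [[16, 0], [0, 16]], giving [a_9, a_8]ᵀ = [[−48], [−16]].

−48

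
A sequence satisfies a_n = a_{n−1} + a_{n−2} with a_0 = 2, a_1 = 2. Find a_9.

With companion matrix A = [[1, 1], [1, 0]], [a_n, a_{n−1}]ᵀ = A·[a_{n−1}, a_{n−2}]ᵀ, so [a_9, a_8]ᵀ = A⁸·[a_1, a_0]ᵀ.
A⁸ = [[34, 21], [21, 13]], giving [a_9, a_8]ᵀ = [[110], [68]].

110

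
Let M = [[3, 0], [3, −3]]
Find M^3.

M^2 = [[9, 0], [0, 9]]
M^3 = [[27, 0], [27, −27]]

[[27, 0], [27, −27]]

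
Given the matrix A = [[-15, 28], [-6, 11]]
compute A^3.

[[-183, 364], [-78, 155]]

tr A = -4 and det A = 3, so the characteristic polynomial is λ² − (-4)λ + (3) with roots -1 and -3.
Eigenvectors give P = [[2, 7], [1, 3]] with P⁻¹ = [[-3, 7], [1, -2]], and A = P·diag(-1, -3)·P⁻¹.
Then A^3 = P·diag(-1, -27)·P⁻¹ = [[-2, -189], [-1, -81]] · [[-3, 7], [1, -2]] = [[-183, 364], [-78, 155]].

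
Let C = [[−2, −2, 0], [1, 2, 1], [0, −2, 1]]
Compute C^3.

[[−4, 0, −2], [0, −6, 3], [−2, −6, −7]]

C^2 = [[2, 0, −2], [0, 0, 3], [−2, −6, −1]]
C^3 = [[−4, 0, −2], [0, −6, 3], [−2, −6, −7]]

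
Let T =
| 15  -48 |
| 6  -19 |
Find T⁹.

[[157455, -472368], [59046, -177139]]

tr T = -4 and det T = 3, so the characteristic polynomial is λ² − (-4)λ + (3) with roots -3 and -1.
Eigenvectors give P = [[8, 3], [3, 1]] with P⁻¹ = [[-1, 3], [3, -8]], and T = P·diag(-3, -1)·P⁻¹.
Then T⁹ = P·diag(-19683, -1)·P⁻¹ = [[-157464, -3], [-59049, -1]] · [[-1, 3], [3, -8]] = [[157455, -472368], [59046, -177139]].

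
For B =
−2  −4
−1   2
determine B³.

B² = [[8, 0], [0, 8]]
B³ = [[−16, −32], [−8, 16]]

[[−16, −32], [−8, 16]]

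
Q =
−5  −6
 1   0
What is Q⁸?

[[19171, 37830], [−6305, −12354]]

tr Q = −5 and det Q = 6, so the characteristic polynomial is λ² − (−5)λ + (6) with roots −3 and −2.
Eigenvectors give P = [[3, −2], [−1, 1]] with P⁻¹ = [[1, 2], [1, 3]], and Q = P·diag(−3, −2)·P⁻¹.
Then Q⁸ = P·diag(6561, 256)·P⁻¹ = [[19683, −512], [−6561, 256]] · [[1, 2], [1, 3]] = [[19171, 37830], [−6305, −12354]].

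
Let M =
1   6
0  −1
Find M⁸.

[[1, 0], [0, 1]]

M² = I (check: tr M = 0 and det M = −1), so M⁸ = I since 8 is even.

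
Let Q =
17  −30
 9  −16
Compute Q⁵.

tr Q = 1 and det Q = −2, so the characteristic polynomial is λ² − (1)λ + (−2) with roots 2 and −1.
Eigenvectors give P = [[−2, 5], [−1, 3]] with P⁻¹ = [[−3, 5], [−1, 2]], and Q = P·diag(2, −1)·P⁻¹.
Then Q⁵ = P·diag(32, −1)·P⁻¹ = [[−64, −5], [−32, −3]] · [[−3, 5], [−1, 2]] = [[197, −330], [99, −166]].

[[197, −330], [99, −166]]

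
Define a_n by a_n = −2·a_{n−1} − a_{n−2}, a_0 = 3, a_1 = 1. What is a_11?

41

With companion matrix Q = [[−2, −1], [1, 0]], [a_n, a_{n−1}]ᵀ = Q·[a_{n−1}, a_{n−2}]ᵀ, so [a_11, a_10]ᵀ = Q¹⁰·[a_1, a_0]ᵀ.
Q¹⁰ = [[11, 10], [−10, −9]], giving [a_11, a_10]ᵀ = [[41], [−37]].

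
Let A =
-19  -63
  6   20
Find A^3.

tr A = 1 and det A = -2, so the characteristic polynomial is λ² − (1)λ + (-2) with roots 2 and -1.
Eigenvectors give P = [[-3, 7], [1, -2]] with P⁻¹ = [[2, 7], [1, 3]], and A = P·diag(2, -1)·P⁻¹.
Then A^3 = P·diag(8, -1)·P⁻¹ = [[-24, -7], [8, 2]] · [[2, 7], [1, 3]] = [[-55, -189], [18, 62]].

[[-55, -189], [18, 62]]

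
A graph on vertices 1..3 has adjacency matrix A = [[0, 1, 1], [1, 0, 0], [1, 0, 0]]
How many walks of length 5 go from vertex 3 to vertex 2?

0

The number of length-5 walks from vertex 3 to vertex 2 is entry (3,2) of A^5, where A is the adjacency matrix.
A^2 = [[2, 0, 0], [0, 1, 1], [0, 1, 1]]
A^3 = [[0, 2, 2], [2, 0, 0], [2, 0, 0]]
A^4 = [[4, 0, 0], [0, 2, 2], [0, 2, 2]]
A^5 = [[0, 4, 4], [4, 0, 0], [4, 0, 0]]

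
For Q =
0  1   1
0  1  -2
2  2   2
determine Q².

[[2, 3, 0], [-4, -3, -6], [4, 8, 2]]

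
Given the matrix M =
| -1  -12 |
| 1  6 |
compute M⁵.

[[-601, -2532], [211, 876]]

tr M = 5 and det M = 6, so the characteristic polynomial is λ² − (5)λ + (6) with roots 3 and 2.
Eigenvectors give P = [[-3, 4], [1, -1]] with P⁻¹ = [[1, 4], [1, 3]], and M = P·diag(3, 2)·P⁻¹.
Then M⁵ = P·diag(243, 32)·P⁻¹ = [[-729, 128], [243, -32]] · [[1, 4], [1, 3]] = [[-601, -2532], [211, 876]].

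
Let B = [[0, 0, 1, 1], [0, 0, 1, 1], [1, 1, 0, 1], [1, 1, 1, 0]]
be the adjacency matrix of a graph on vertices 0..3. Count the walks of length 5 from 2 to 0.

The number of length-5 walks from vertex 2 to vertex 0 is entry (2,0) of B^5, where B is the adjacency matrix.
B^2 = [[2, 2, 1, 1], [2, 2, 1, 1], [1, 1, 3, 2], [1, 1, 2, 3]]
B^3 = [[2, 2, 5, 5], [2, 2, 5, 5], [5, 5, 4, 5], [5, 5, 5, 4]]
B^4 = [[10, 10, 9, 9], [10, 10, 9, 9], [9, 9, 15, 14], [9, 9, 14, 15]]
B^5 = [[18, 18, 29, 29], [18, 18, 29, 29], [29, 29, 32, 33], [29, 29, 33, 32]]

29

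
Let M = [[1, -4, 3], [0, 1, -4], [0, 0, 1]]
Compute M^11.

[[1, -44, 913], [0, 1, -44], [0, 0, 1]]

M = I + N where N = [[0, -4, 3], [0, 0, -4], [0, 0, 0]] is strictly upper-triangular, so N^3 = 0.
(I + N)^11 = I + 11·N + 55·N^2 = [[1, -44, 913], [0, 1, -44], [0, 0, 1]].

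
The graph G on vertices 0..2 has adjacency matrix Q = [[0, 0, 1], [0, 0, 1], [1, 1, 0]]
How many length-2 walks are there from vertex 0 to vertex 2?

0

The number of length-2 walks from vertex 0 to vertex 2 is entry (0,2) of Q², where Q is the adjacency matrix.
Q² = [[1, 1, 0], [1, 1, 0], [0, 0, 2]]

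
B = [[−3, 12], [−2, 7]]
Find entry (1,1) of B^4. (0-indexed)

241

tr B = 4 and det B = 3, so the characteristic polynomial is λ² − (4)λ + (3) with roots 3 and 1.
Eigenvectors give P = [[−2, 3], [−1, 1]] with P⁻¹ = [[1, −3], [1, −2]], and B = P·diag(3, 1)·P⁻¹.
Then B^4 = P·diag(81, 1)·P⁻¹ = [[−162, 3], [−81, 1]] · [[1, −3], [1, −2]] = [[−159, 480], [−80, 241]].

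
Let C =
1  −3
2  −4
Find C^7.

[[253, −381], [254, −382]]

tr C = −3 and det C = 2, so the characteristic polynomial is λ² − (−3)λ + (2) with roots −2 and −1.
Eigenvectors give P = [[1, 3], [1, 2]] with P⁻¹ = [[−2, 3], [1, −1]], and C = P·diag(−2, −1)·P⁻¹.
Then C^7 = P·diag(−128, −1)·P⁻¹ = [[−128, −3], [−128, −2]] · [[−2, 3], [1, −1]] = [[253, −381], [254, −382]].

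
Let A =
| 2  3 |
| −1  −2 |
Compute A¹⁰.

[[1, 0], [0, 1]]

A² = I (check: tr A = 0 and det A = −1), so A¹⁰ = I since 10 is even.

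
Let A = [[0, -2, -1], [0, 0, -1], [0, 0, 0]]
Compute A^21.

A is strictly triangular, hence nilpotent: A^3 = 0, so A^21 = 0.

[[0, 0, 0], [0, 0, 0], [0, 0, 0]]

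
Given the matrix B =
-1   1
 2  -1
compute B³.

B² = [[3, -2], [-4, 3]]
B³ = [[-7, 5], [10, -7]]

[[-7, 5], [10, -7]]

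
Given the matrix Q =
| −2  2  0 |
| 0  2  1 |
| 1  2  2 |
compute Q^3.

[[−6, 12, 4], [2, 22, 14], [6, 32, 22]]

Q^2 = [[4, 0, 2], [1, 6, 4], [0, 10, 6]]
Q^3 = [[−6, 12, 4], [2, 22, 14], [6, 32, 22]]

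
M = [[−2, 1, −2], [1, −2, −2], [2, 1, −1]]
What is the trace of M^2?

−1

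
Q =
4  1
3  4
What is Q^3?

Q^2 = [[19, 8], [24, 19]]
Q^3 = [[100, 51], [153, 100]]

[[100, 51], [153, 100]]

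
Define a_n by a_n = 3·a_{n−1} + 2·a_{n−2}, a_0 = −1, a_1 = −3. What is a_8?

With companion matrix M = [[3, 2], [1, 0]], [a_n, a_{n−1}]ᵀ = M·[a_{n−1}, a_{n−2}]ᵀ, so [a_8, a_7]ᵀ = M⁷·[a_1, a_0]ᵀ.
M⁷ = [[6279, 3526], [1763, 990]], giving [a_8, a_7]ᵀ = [[−22363], [−6279]].

−22363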